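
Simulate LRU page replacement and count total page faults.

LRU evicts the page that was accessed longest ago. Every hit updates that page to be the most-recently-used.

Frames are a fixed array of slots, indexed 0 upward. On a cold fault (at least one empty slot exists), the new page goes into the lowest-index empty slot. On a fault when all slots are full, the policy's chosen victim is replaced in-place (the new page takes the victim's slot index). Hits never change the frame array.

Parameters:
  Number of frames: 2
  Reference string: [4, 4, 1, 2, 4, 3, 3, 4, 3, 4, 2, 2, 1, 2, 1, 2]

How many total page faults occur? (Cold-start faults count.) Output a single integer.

Answer: 7

Derivation:
Step 0: ref 4 → FAULT, frames=[4,-]
Step 1: ref 4 → HIT, frames=[4,-]
Step 2: ref 1 → FAULT, frames=[4,1]
Step 3: ref 2 → FAULT (evict 4), frames=[2,1]
Step 4: ref 4 → FAULT (evict 1), frames=[2,4]
Step 5: ref 3 → FAULT (evict 2), frames=[3,4]
Step 6: ref 3 → HIT, frames=[3,4]
Step 7: ref 4 → HIT, frames=[3,4]
Step 8: ref 3 → HIT, frames=[3,4]
Step 9: ref 4 → HIT, frames=[3,4]
Step 10: ref 2 → FAULT (evict 3), frames=[2,4]
Step 11: ref 2 → HIT, frames=[2,4]
Step 12: ref 1 → FAULT (evict 4), frames=[2,1]
Step 13: ref 2 → HIT, frames=[2,1]
Step 14: ref 1 → HIT, frames=[2,1]
Step 15: ref 2 → HIT, frames=[2,1]
Total faults: 7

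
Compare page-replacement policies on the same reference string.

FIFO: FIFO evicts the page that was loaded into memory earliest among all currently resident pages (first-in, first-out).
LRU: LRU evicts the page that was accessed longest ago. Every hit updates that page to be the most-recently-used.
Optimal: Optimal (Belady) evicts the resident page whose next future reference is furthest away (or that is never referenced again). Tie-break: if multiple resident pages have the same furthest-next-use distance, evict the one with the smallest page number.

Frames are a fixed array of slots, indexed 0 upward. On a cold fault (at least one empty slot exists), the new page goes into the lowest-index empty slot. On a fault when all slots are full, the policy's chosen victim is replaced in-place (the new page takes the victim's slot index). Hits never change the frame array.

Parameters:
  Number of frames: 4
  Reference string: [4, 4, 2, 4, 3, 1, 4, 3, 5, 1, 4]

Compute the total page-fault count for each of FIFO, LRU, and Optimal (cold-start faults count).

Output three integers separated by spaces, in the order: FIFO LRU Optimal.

--- FIFO ---
  step 0: ref 4 -> FAULT, frames=[4,-,-,-] (faults so far: 1)
  step 1: ref 4 -> HIT, frames=[4,-,-,-] (faults so far: 1)
  step 2: ref 2 -> FAULT, frames=[4,2,-,-] (faults so far: 2)
  step 3: ref 4 -> HIT, frames=[4,2,-,-] (faults so far: 2)
  step 4: ref 3 -> FAULT, frames=[4,2,3,-] (faults so far: 3)
  step 5: ref 1 -> FAULT, frames=[4,2,3,1] (faults so far: 4)
  step 6: ref 4 -> HIT, frames=[4,2,3,1] (faults so far: 4)
  step 7: ref 3 -> HIT, frames=[4,2,3,1] (faults so far: 4)
  step 8: ref 5 -> FAULT, evict 4, frames=[5,2,3,1] (faults so far: 5)
  step 9: ref 1 -> HIT, frames=[5,2,3,1] (faults so far: 5)
  step 10: ref 4 -> FAULT, evict 2, frames=[5,4,3,1] (faults so far: 6)
  FIFO total faults: 6
--- LRU ---
  step 0: ref 4 -> FAULT, frames=[4,-,-,-] (faults so far: 1)
  step 1: ref 4 -> HIT, frames=[4,-,-,-] (faults so far: 1)
  step 2: ref 2 -> FAULT, frames=[4,2,-,-] (faults so far: 2)
  step 3: ref 4 -> HIT, frames=[4,2,-,-] (faults so far: 2)
  step 4: ref 3 -> FAULT, frames=[4,2,3,-] (faults so far: 3)
  step 5: ref 1 -> FAULT, frames=[4,2,3,1] (faults so far: 4)
  step 6: ref 4 -> HIT, frames=[4,2,3,1] (faults so far: 4)
  step 7: ref 3 -> HIT, frames=[4,2,3,1] (faults so far: 4)
  step 8: ref 5 -> FAULT, evict 2, frames=[4,5,3,1] (faults so far: 5)
  step 9: ref 1 -> HIT, frames=[4,5,3,1] (faults so far: 5)
  step 10: ref 4 -> HIT, frames=[4,5,3,1] (faults so far: 5)
  LRU total faults: 5
--- Optimal ---
  step 0: ref 4 -> FAULT, frames=[4,-,-,-] (faults so far: 1)
  step 1: ref 4 -> HIT, frames=[4,-,-,-] (faults so far: 1)
  step 2: ref 2 -> FAULT, frames=[4,2,-,-] (faults so far: 2)
  step 3: ref 4 -> HIT, frames=[4,2,-,-] (faults so far: 2)
  step 4: ref 3 -> FAULT, frames=[4,2,3,-] (faults so far: 3)
  step 5: ref 1 -> FAULT, frames=[4,2,3,1] (faults so far: 4)
  step 6: ref 4 -> HIT, frames=[4,2,3,1] (faults so far: 4)
  step 7: ref 3 -> HIT, frames=[4,2,3,1] (faults so far: 4)
  step 8: ref 5 -> FAULT, evict 2, frames=[4,5,3,1] (faults so far: 5)
  step 9: ref 1 -> HIT, frames=[4,5,3,1] (faults so far: 5)
  step 10: ref 4 -> HIT, frames=[4,5,3,1] (faults so far: 5)
  Optimal total faults: 5

Answer: 6 5 5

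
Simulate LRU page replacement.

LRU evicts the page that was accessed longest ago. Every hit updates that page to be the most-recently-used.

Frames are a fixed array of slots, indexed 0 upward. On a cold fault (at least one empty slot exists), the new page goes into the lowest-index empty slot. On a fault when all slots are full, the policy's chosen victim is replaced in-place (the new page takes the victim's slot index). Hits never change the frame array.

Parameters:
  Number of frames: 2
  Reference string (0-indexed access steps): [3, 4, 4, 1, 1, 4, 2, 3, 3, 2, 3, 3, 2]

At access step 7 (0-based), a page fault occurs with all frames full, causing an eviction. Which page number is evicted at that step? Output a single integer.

Step 0: ref 3 -> FAULT, frames=[3,-]
Step 1: ref 4 -> FAULT, frames=[3,4]
Step 2: ref 4 -> HIT, frames=[3,4]
Step 3: ref 1 -> FAULT, evict 3, frames=[1,4]
Step 4: ref 1 -> HIT, frames=[1,4]
Step 5: ref 4 -> HIT, frames=[1,4]
Step 6: ref 2 -> FAULT, evict 1, frames=[2,4]
Step 7: ref 3 -> FAULT, evict 4, frames=[2,3]
At step 7: evicted page 4

Answer: 4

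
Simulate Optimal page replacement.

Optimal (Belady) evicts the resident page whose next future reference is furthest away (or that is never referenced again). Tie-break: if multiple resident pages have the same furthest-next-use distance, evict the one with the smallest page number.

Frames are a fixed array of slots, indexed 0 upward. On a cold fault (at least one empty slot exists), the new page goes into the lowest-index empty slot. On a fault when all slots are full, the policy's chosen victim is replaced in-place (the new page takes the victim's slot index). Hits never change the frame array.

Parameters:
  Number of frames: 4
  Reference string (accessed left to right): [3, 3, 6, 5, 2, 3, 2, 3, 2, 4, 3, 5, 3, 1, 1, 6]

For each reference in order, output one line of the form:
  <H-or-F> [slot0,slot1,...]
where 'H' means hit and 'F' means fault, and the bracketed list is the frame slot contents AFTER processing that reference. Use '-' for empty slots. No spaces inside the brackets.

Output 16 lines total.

F [3,-,-,-]
H [3,-,-,-]
F [3,6,-,-]
F [3,6,5,-]
F [3,6,5,2]
H [3,6,5,2]
H [3,6,5,2]
H [3,6,5,2]
H [3,6,5,2]
F [3,6,5,4]
H [3,6,5,4]
H [3,6,5,4]
H [3,6,5,4]
F [1,6,5,4]
H [1,6,5,4]
H [1,6,5,4]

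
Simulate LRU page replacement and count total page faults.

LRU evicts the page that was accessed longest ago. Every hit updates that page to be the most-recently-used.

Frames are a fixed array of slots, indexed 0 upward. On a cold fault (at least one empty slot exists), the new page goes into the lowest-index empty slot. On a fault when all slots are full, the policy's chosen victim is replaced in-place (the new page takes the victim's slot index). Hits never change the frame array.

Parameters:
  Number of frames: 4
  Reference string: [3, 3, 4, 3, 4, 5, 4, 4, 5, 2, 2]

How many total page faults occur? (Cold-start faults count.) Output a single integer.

Step 0: ref 3 → FAULT, frames=[3,-,-,-]
Step 1: ref 3 → HIT, frames=[3,-,-,-]
Step 2: ref 4 → FAULT, frames=[3,4,-,-]
Step 3: ref 3 → HIT, frames=[3,4,-,-]
Step 4: ref 4 → HIT, frames=[3,4,-,-]
Step 5: ref 5 → FAULT, frames=[3,4,5,-]
Step 6: ref 4 → HIT, frames=[3,4,5,-]
Step 7: ref 4 → HIT, frames=[3,4,5,-]
Step 8: ref 5 → HIT, frames=[3,4,5,-]
Step 9: ref 2 → FAULT, frames=[3,4,5,2]
Step 10: ref 2 → HIT, frames=[3,4,5,2]
Total faults: 4

Answer: 4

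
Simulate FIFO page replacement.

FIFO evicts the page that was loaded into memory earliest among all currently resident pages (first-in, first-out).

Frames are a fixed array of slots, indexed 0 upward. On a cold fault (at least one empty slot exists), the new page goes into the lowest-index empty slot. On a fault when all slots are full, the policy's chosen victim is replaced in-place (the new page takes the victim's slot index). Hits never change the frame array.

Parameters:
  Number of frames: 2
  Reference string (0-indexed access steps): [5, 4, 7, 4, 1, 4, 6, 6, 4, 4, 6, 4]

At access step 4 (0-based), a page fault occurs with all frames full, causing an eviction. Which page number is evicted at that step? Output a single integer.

Step 0: ref 5 -> FAULT, frames=[5,-]
Step 1: ref 4 -> FAULT, frames=[5,4]
Step 2: ref 7 -> FAULT, evict 5, frames=[7,4]
Step 3: ref 4 -> HIT, frames=[7,4]
Step 4: ref 1 -> FAULT, evict 4, frames=[7,1]
At step 4: evicted page 4

Answer: 4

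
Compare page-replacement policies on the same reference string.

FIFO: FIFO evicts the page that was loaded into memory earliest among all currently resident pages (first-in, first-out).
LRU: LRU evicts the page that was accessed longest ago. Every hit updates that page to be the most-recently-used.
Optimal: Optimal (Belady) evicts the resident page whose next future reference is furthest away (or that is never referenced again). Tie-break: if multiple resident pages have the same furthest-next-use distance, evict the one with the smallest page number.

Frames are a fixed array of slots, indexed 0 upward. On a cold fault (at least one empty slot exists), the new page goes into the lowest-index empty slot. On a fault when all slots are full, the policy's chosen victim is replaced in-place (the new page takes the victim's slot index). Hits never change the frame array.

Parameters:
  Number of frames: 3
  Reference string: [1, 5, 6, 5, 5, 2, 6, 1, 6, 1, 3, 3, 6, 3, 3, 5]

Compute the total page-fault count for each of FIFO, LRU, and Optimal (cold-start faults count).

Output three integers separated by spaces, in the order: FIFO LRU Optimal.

--- FIFO ---
  step 0: ref 1 -> FAULT, frames=[1,-,-] (faults so far: 1)
  step 1: ref 5 -> FAULT, frames=[1,5,-] (faults so far: 2)
  step 2: ref 6 -> FAULT, frames=[1,5,6] (faults so far: 3)
  step 3: ref 5 -> HIT, frames=[1,5,6] (faults so far: 3)
  step 4: ref 5 -> HIT, frames=[1,5,6] (faults so far: 3)
  step 5: ref 2 -> FAULT, evict 1, frames=[2,5,6] (faults so far: 4)
  step 6: ref 6 -> HIT, frames=[2,5,6] (faults so far: 4)
  step 7: ref 1 -> FAULT, evict 5, frames=[2,1,6] (faults so far: 5)
  step 8: ref 6 -> HIT, frames=[2,1,6] (faults so far: 5)
  step 9: ref 1 -> HIT, frames=[2,1,6] (faults so far: 5)
  step 10: ref 3 -> FAULT, evict 6, frames=[2,1,3] (faults so far: 6)
  step 11: ref 3 -> HIT, frames=[2,1,3] (faults so far: 6)
  step 12: ref 6 -> FAULT, evict 2, frames=[6,1,3] (faults so far: 7)
  step 13: ref 3 -> HIT, frames=[6,1,3] (faults so far: 7)
  step 14: ref 3 -> HIT, frames=[6,1,3] (faults so far: 7)
  step 15: ref 5 -> FAULT, evict 1, frames=[6,5,3] (faults so far: 8)
  FIFO total faults: 8
--- LRU ---
  step 0: ref 1 -> FAULT, frames=[1,-,-] (faults so far: 1)
  step 1: ref 5 -> FAULT, frames=[1,5,-] (faults so far: 2)
  step 2: ref 6 -> FAULT, frames=[1,5,6] (faults so far: 3)
  step 3: ref 5 -> HIT, frames=[1,5,6] (faults so far: 3)
  step 4: ref 5 -> HIT, frames=[1,5,6] (faults so far: 3)
  step 5: ref 2 -> FAULT, evict 1, frames=[2,5,6] (faults so far: 4)
  step 6: ref 6 -> HIT, frames=[2,5,6] (faults so far: 4)
  step 7: ref 1 -> FAULT, evict 5, frames=[2,1,6] (faults so far: 5)
  step 8: ref 6 -> HIT, frames=[2,1,6] (faults so far: 5)
  step 9: ref 1 -> HIT, frames=[2,1,6] (faults so far: 5)
  step 10: ref 3 -> FAULT, evict 2, frames=[3,1,6] (faults so far: 6)
  step 11: ref 3 -> HIT, frames=[3,1,6] (faults so far: 6)
  step 12: ref 6 -> HIT, frames=[3,1,6] (faults so far: 6)
  step 13: ref 3 -> HIT, frames=[3,1,6] (faults so far: 6)
  step 14: ref 3 -> HIT, frames=[3,1,6] (faults so far: 6)
  step 15: ref 5 -> FAULT, evict 1, frames=[3,5,6] (faults so far: 7)
  LRU total faults: 7
--- Optimal ---
  step 0: ref 1 -> FAULT, frames=[1,-,-] (faults so far: 1)
  step 1: ref 5 -> FAULT, frames=[1,5,-] (faults so far: 2)
  step 2: ref 6 -> FAULT, frames=[1,5,6] (faults so far: 3)
  step 3: ref 5 -> HIT, frames=[1,5,6] (faults so far: 3)
  step 4: ref 5 -> HIT, frames=[1,5,6] (faults so far: 3)
  step 5: ref 2 -> FAULT, evict 5, frames=[1,2,6] (faults so far: 4)
  step 6: ref 6 -> HIT, frames=[1,2,6] (faults so far: 4)
  step 7: ref 1 -> HIT, frames=[1,2,6] (faults so far: 4)
  step 8: ref 6 -> HIT, frames=[1,2,6] (faults so far: 4)
  step 9: ref 1 -> HIT, frames=[1,2,6] (faults so far: 4)
  step 10: ref 3 -> FAULT, evict 1, frames=[3,2,6] (faults so far: 5)
  step 11: ref 3 -> HIT, frames=[3,2,6] (faults so far: 5)
  step 12: ref 6 -> HIT, frames=[3,2,6] (faults so far: 5)
  step 13: ref 3 -> HIT, frames=[3,2,6] (faults so far: 5)
  step 14: ref 3 -> HIT, frames=[3,2,6] (faults so far: 5)
  step 15: ref 5 -> FAULT, evict 2, frames=[3,5,6] (faults so far: 6)
  Optimal total faults: 6

Answer: 8 7 6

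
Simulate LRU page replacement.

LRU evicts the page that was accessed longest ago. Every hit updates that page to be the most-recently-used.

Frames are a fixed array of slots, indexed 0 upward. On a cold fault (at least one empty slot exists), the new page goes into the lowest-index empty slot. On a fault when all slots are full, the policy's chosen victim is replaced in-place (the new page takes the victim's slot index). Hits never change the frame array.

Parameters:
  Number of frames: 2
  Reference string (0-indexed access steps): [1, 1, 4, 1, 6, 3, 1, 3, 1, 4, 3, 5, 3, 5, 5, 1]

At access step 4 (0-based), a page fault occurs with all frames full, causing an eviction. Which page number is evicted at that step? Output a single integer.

Answer: 4

Derivation:
Step 0: ref 1 -> FAULT, frames=[1,-]
Step 1: ref 1 -> HIT, frames=[1,-]
Step 2: ref 4 -> FAULT, frames=[1,4]
Step 3: ref 1 -> HIT, frames=[1,4]
Step 4: ref 6 -> FAULT, evict 4, frames=[1,6]
At step 4: evicted page 4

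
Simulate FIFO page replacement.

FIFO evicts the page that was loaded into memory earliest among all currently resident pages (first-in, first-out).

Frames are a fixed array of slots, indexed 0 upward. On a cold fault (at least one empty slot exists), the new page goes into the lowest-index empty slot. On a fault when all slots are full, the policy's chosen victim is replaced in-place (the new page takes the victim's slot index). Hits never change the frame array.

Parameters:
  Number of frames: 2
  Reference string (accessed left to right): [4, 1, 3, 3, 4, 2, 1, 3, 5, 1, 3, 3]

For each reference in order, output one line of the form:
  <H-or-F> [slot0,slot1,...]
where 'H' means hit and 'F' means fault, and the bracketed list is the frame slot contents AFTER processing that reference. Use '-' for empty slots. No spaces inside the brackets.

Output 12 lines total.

F [4,-]
F [4,1]
F [3,1]
H [3,1]
F [3,4]
F [2,4]
F [2,1]
F [3,1]
F [3,5]
F [1,5]
F [1,3]
H [1,3]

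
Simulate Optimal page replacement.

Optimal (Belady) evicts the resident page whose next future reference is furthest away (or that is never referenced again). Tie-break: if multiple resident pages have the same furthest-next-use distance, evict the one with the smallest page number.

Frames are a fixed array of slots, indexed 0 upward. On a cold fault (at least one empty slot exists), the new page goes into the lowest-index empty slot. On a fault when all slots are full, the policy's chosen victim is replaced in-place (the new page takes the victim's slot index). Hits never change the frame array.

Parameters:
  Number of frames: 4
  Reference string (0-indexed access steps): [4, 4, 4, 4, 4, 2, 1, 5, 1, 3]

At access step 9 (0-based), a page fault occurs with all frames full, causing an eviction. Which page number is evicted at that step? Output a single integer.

Answer: 1

Derivation:
Step 0: ref 4 -> FAULT, frames=[4,-,-,-]
Step 1: ref 4 -> HIT, frames=[4,-,-,-]
Step 2: ref 4 -> HIT, frames=[4,-,-,-]
Step 3: ref 4 -> HIT, frames=[4,-,-,-]
Step 4: ref 4 -> HIT, frames=[4,-,-,-]
Step 5: ref 2 -> FAULT, frames=[4,2,-,-]
Step 6: ref 1 -> FAULT, frames=[4,2,1,-]
Step 7: ref 5 -> FAULT, frames=[4,2,1,5]
Step 8: ref 1 -> HIT, frames=[4,2,1,5]
Step 9: ref 3 -> FAULT, evict 1, frames=[4,2,3,5]
At step 9: evicted page 1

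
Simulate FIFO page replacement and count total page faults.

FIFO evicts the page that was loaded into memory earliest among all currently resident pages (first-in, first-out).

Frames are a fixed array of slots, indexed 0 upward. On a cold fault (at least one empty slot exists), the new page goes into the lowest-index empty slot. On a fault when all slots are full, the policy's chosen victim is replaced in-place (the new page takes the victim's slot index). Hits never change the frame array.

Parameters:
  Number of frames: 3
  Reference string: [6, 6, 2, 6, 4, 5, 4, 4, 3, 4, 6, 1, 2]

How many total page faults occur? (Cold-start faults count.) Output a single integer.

Answer: 8

Derivation:
Step 0: ref 6 → FAULT, frames=[6,-,-]
Step 1: ref 6 → HIT, frames=[6,-,-]
Step 2: ref 2 → FAULT, frames=[6,2,-]
Step 3: ref 6 → HIT, frames=[6,2,-]
Step 4: ref 4 → FAULT, frames=[6,2,4]
Step 5: ref 5 → FAULT (evict 6), frames=[5,2,4]
Step 6: ref 4 → HIT, frames=[5,2,4]
Step 7: ref 4 → HIT, frames=[5,2,4]
Step 8: ref 3 → FAULT (evict 2), frames=[5,3,4]
Step 9: ref 4 → HIT, frames=[5,3,4]
Step 10: ref 6 → FAULT (evict 4), frames=[5,3,6]
Step 11: ref 1 → FAULT (evict 5), frames=[1,3,6]
Step 12: ref 2 → FAULT (evict 3), frames=[1,2,6]
Total faults: 8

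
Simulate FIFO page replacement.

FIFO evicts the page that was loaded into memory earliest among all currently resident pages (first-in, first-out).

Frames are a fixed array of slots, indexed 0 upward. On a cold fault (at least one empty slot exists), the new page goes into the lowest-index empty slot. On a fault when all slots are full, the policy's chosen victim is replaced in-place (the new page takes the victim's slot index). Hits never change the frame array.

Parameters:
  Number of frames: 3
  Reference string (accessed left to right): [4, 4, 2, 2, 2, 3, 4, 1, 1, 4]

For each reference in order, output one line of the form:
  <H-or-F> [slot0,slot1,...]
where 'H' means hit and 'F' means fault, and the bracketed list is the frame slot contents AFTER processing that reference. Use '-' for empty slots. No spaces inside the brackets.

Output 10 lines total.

F [4,-,-]
H [4,-,-]
F [4,2,-]
H [4,2,-]
H [4,2,-]
F [4,2,3]
H [4,2,3]
F [1,2,3]
H [1,2,3]
F [1,4,3]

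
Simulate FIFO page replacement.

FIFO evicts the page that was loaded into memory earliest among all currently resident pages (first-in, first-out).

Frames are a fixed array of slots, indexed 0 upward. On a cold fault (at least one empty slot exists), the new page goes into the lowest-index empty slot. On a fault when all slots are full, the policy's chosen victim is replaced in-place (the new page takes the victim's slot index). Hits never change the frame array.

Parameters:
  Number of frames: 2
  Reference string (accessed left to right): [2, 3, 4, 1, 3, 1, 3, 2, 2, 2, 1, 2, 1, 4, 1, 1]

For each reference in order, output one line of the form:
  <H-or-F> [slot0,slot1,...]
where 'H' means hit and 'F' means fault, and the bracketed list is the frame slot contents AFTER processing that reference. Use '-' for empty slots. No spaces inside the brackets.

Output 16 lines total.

F [2,-]
F [2,3]
F [4,3]
F [4,1]
F [3,1]
H [3,1]
H [3,1]
F [3,2]
H [3,2]
H [3,2]
F [1,2]
H [1,2]
H [1,2]
F [1,4]
H [1,4]
H [1,4]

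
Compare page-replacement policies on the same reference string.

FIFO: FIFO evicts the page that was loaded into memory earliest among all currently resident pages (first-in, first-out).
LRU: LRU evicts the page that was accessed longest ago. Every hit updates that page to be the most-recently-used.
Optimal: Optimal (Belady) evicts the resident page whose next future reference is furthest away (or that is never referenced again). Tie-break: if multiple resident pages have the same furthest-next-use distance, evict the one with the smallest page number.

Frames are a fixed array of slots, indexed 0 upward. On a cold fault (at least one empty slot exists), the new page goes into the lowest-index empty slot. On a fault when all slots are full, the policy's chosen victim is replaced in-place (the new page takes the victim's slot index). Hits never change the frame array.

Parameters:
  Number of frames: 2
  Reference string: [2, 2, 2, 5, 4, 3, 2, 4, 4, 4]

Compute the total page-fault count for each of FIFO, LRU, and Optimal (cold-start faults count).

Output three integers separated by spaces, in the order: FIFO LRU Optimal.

--- FIFO ---
  step 0: ref 2 -> FAULT, frames=[2,-] (faults so far: 1)
  step 1: ref 2 -> HIT, frames=[2,-] (faults so far: 1)
  step 2: ref 2 -> HIT, frames=[2,-] (faults so far: 1)
  step 3: ref 5 -> FAULT, frames=[2,5] (faults so far: 2)
  step 4: ref 4 -> FAULT, evict 2, frames=[4,5] (faults so far: 3)
  step 5: ref 3 -> FAULT, evict 5, frames=[4,3] (faults so far: 4)
  step 6: ref 2 -> FAULT, evict 4, frames=[2,3] (faults so far: 5)
  step 7: ref 4 -> FAULT, evict 3, frames=[2,4] (faults so far: 6)
  step 8: ref 4 -> HIT, frames=[2,4] (faults so far: 6)
  step 9: ref 4 -> HIT, frames=[2,4] (faults so far: 6)
  FIFO total faults: 6
--- LRU ---
  step 0: ref 2 -> FAULT, frames=[2,-] (faults so far: 1)
  step 1: ref 2 -> HIT, frames=[2,-] (faults so far: 1)
  step 2: ref 2 -> HIT, frames=[2,-] (faults so far: 1)
  step 3: ref 5 -> FAULT, frames=[2,5] (faults so far: 2)
  step 4: ref 4 -> FAULT, evict 2, frames=[4,5] (faults so far: 3)
  step 5: ref 3 -> FAULT, evict 5, frames=[4,3] (faults so far: 4)
  step 6: ref 2 -> FAULT, evict 4, frames=[2,3] (faults so far: 5)
  step 7: ref 4 -> FAULT, evict 3, frames=[2,4] (faults so far: 6)
  step 8: ref 4 -> HIT, frames=[2,4] (faults so far: 6)
  step 9: ref 4 -> HIT, frames=[2,4] (faults so far: 6)
  LRU total faults: 6
--- Optimal ---
  step 0: ref 2 -> FAULT, frames=[2,-] (faults so far: 1)
  step 1: ref 2 -> HIT, frames=[2,-] (faults so far: 1)
  step 2: ref 2 -> HIT, frames=[2,-] (faults so far: 1)
  step 3: ref 5 -> FAULT, frames=[2,5] (faults so far: 2)
  step 4: ref 4 -> FAULT, evict 5, frames=[2,4] (faults so far: 3)
  step 5: ref 3 -> FAULT, evict 4, frames=[2,3] (faults so far: 4)
  step 6: ref 2 -> HIT, frames=[2,3] (faults so far: 4)
  step 7: ref 4 -> FAULT, evict 2, frames=[4,3] (faults so far: 5)
  step 8: ref 4 -> HIT, frames=[4,3] (faults so far: 5)
  step 9: ref 4 -> HIT, frames=[4,3] (faults so far: 5)
  Optimal total faults: 5

Answer: 6 6 5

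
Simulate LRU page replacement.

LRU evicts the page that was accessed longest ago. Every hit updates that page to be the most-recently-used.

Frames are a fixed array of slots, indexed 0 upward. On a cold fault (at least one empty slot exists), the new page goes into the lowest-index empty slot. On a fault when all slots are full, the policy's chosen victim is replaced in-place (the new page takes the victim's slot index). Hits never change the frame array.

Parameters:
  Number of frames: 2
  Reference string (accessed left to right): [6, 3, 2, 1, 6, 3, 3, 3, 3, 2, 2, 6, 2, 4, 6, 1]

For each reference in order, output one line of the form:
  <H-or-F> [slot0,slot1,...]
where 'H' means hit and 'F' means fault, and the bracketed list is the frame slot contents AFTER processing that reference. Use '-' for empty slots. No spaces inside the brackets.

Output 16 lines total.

F [6,-]
F [6,3]
F [2,3]
F [2,1]
F [6,1]
F [6,3]
H [6,3]
H [6,3]
H [6,3]
F [2,3]
H [2,3]
F [2,6]
H [2,6]
F [2,4]
F [6,4]
F [6,1]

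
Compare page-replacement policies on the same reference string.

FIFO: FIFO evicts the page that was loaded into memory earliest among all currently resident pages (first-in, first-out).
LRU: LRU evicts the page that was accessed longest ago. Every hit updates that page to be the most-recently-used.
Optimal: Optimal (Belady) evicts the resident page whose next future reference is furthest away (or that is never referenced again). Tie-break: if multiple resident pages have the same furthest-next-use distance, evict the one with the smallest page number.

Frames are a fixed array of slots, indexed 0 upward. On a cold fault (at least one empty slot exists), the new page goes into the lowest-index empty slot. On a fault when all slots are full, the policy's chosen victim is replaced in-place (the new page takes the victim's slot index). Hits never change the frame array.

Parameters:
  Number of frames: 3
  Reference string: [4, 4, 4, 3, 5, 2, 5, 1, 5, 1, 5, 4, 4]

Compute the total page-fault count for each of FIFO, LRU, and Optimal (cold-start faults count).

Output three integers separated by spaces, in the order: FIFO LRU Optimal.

--- FIFO ---
  step 0: ref 4 -> FAULT, frames=[4,-,-] (faults so far: 1)
  step 1: ref 4 -> HIT, frames=[4,-,-] (faults so far: 1)
  step 2: ref 4 -> HIT, frames=[4,-,-] (faults so far: 1)
  step 3: ref 3 -> FAULT, frames=[4,3,-] (faults so far: 2)
  step 4: ref 5 -> FAULT, frames=[4,3,5] (faults so far: 3)
  step 5: ref 2 -> FAULT, evict 4, frames=[2,3,5] (faults so far: 4)
  step 6: ref 5 -> HIT, frames=[2,3,5] (faults so far: 4)
  step 7: ref 1 -> FAULT, evict 3, frames=[2,1,5] (faults so far: 5)
  step 8: ref 5 -> HIT, frames=[2,1,5] (faults so far: 5)
  step 9: ref 1 -> HIT, frames=[2,1,5] (faults so far: 5)
  step 10: ref 5 -> HIT, frames=[2,1,5] (faults so far: 5)
  step 11: ref 4 -> FAULT, evict 5, frames=[2,1,4] (faults so far: 6)
  step 12: ref 4 -> HIT, frames=[2,1,4] (faults so far: 6)
  FIFO total faults: 6
--- LRU ---
  step 0: ref 4 -> FAULT, frames=[4,-,-] (faults so far: 1)
  step 1: ref 4 -> HIT, frames=[4,-,-] (faults so far: 1)
  step 2: ref 4 -> HIT, frames=[4,-,-] (faults so far: 1)
  step 3: ref 3 -> FAULT, frames=[4,3,-] (faults so far: 2)
  step 4: ref 5 -> FAULT, frames=[4,3,5] (faults so far: 3)
  step 5: ref 2 -> FAULT, evict 4, frames=[2,3,5] (faults so far: 4)
  step 6: ref 5 -> HIT, frames=[2,3,5] (faults so far: 4)
  step 7: ref 1 -> FAULT, evict 3, frames=[2,1,5] (faults so far: 5)
  step 8: ref 5 -> HIT, frames=[2,1,5] (faults so far: 5)
  step 9: ref 1 -> HIT, frames=[2,1,5] (faults so far: 5)
  step 10: ref 5 -> HIT, frames=[2,1,5] (faults so far: 5)
  step 11: ref 4 -> FAULT, evict 2, frames=[4,1,5] (faults so far: 6)
  step 12: ref 4 -> HIT, frames=[4,1,5] (faults so far: 6)
  LRU total faults: 6
--- Optimal ---
  step 0: ref 4 -> FAULT, frames=[4,-,-] (faults so far: 1)
  step 1: ref 4 -> HIT, frames=[4,-,-] (faults so far: 1)
  step 2: ref 4 -> HIT, frames=[4,-,-] (faults so far: 1)
  step 3: ref 3 -> FAULT, frames=[4,3,-] (faults so far: 2)
  step 4: ref 5 -> FAULT, frames=[4,3,5] (faults so far: 3)
  step 5: ref 2 -> FAULT, evict 3, frames=[4,2,5] (faults so far: 4)
  step 6: ref 5 -> HIT, frames=[4,2,5] (faults so far: 4)
  step 7: ref 1 -> FAULT, evict 2, frames=[4,1,5] (faults so far: 5)
  step 8: ref 5 -> HIT, frames=[4,1,5] (faults so far: 5)
  step 9: ref 1 -> HIT, frames=[4,1,5] (faults so far: 5)
  step 10: ref 5 -> HIT, frames=[4,1,5] (faults so far: 5)
  step 11: ref 4 -> HIT, frames=[4,1,5] (faults so far: 5)
  step 12: ref 4 -> HIT, frames=[4,1,5] (faults so far: 5)
  Optimal total faults: 5

Answer: 6 6 5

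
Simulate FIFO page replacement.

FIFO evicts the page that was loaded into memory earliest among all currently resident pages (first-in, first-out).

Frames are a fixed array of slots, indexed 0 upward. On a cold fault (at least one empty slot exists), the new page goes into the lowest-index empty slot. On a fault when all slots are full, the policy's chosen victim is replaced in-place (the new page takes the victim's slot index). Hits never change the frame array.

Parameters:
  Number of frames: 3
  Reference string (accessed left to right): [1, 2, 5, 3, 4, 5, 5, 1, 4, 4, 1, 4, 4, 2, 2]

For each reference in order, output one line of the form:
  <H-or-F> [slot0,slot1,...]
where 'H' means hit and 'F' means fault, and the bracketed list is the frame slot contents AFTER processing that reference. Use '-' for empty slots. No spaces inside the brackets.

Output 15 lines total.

F [1,-,-]
F [1,2,-]
F [1,2,5]
F [3,2,5]
F [3,4,5]
H [3,4,5]
H [3,4,5]
F [3,4,1]
H [3,4,1]
H [3,4,1]
H [3,4,1]
H [3,4,1]
H [3,4,1]
F [2,4,1]
H [2,4,1]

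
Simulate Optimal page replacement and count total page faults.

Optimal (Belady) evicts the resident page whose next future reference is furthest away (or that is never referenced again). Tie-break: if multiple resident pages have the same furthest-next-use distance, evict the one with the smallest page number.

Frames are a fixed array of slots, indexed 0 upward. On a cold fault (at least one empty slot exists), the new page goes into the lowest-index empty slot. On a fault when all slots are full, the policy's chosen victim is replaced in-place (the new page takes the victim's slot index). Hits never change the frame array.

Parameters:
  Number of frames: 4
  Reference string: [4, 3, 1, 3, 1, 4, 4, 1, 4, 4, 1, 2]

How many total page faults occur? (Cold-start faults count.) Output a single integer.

Step 0: ref 4 → FAULT, frames=[4,-,-,-]
Step 1: ref 3 → FAULT, frames=[4,3,-,-]
Step 2: ref 1 → FAULT, frames=[4,3,1,-]
Step 3: ref 3 → HIT, frames=[4,3,1,-]
Step 4: ref 1 → HIT, frames=[4,3,1,-]
Step 5: ref 4 → HIT, frames=[4,3,1,-]
Step 6: ref 4 → HIT, frames=[4,3,1,-]
Step 7: ref 1 → HIT, frames=[4,3,1,-]
Step 8: ref 4 → HIT, frames=[4,3,1,-]
Step 9: ref 4 → HIT, frames=[4,3,1,-]
Step 10: ref 1 → HIT, frames=[4,3,1,-]
Step 11: ref 2 → FAULT, frames=[4,3,1,2]
Total faults: 4

Answer: 4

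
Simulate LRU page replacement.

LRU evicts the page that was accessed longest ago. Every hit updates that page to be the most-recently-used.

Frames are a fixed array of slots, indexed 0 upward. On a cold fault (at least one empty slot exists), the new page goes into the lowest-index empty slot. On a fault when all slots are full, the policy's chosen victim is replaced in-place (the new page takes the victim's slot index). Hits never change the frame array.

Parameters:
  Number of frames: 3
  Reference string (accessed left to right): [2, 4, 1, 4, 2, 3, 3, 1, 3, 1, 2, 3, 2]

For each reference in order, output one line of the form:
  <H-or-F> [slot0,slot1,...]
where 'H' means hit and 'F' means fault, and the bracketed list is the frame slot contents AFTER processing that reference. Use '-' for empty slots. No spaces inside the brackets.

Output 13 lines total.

F [2,-,-]
F [2,4,-]
F [2,4,1]
H [2,4,1]
H [2,4,1]
F [2,4,3]
H [2,4,3]
F [2,1,3]
H [2,1,3]
H [2,1,3]
H [2,1,3]
H [2,1,3]
H [2,1,3]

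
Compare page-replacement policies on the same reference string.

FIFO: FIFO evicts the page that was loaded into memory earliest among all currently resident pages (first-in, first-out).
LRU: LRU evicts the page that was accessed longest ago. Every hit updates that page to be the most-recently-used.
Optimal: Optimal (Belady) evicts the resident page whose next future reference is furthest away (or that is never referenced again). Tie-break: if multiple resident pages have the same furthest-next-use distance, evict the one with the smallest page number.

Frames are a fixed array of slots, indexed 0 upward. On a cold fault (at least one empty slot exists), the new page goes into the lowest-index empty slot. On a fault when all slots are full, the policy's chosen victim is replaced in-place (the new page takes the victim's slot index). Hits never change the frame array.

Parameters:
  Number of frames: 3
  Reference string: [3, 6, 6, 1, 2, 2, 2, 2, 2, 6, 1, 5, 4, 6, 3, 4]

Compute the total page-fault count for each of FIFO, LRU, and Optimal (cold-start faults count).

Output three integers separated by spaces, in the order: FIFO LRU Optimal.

--- FIFO ---
  step 0: ref 3 -> FAULT, frames=[3,-,-] (faults so far: 1)
  step 1: ref 6 -> FAULT, frames=[3,6,-] (faults so far: 2)
  step 2: ref 6 -> HIT, frames=[3,6,-] (faults so far: 2)
  step 3: ref 1 -> FAULT, frames=[3,6,1] (faults so far: 3)
  step 4: ref 2 -> FAULT, evict 3, frames=[2,6,1] (faults so far: 4)
  step 5: ref 2 -> HIT, frames=[2,6,1] (faults so far: 4)
  step 6: ref 2 -> HIT, frames=[2,6,1] (faults so far: 4)
  step 7: ref 2 -> HIT, frames=[2,6,1] (faults so far: 4)
  step 8: ref 2 -> HIT, frames=[2,6,1] (faults so far: 4)
  step 9: ref 6 -> HIT, frames=[2,6,1] (faults so far: 4)
  step 10: ref 1 -> HIT, frames=[2,6,1] (faults so far: 4)
  step 11: ref 5 -> FAULT, evict 6, frames=[2,5,1] (faults so far: 5)
  step 12: ref 4 -> FAULT, evict 1, frames=[2,5,4] (faults so far: 6)
  step 13: ref 6 -> FAULT, evict 2, frames=[6,5,4] (faults so far: 7)
  step 14: ref 3 -> FAULT, evict 5, frames=[6,3,4] (faults so far: 8)
  step 15: ref 4 -> HIT, frames=[6,3,4] (faults so far: 8)
  FIFO total faults: 8
--- LRU ---
  step 0: ref 3 -> FAULT, frames=[3,-,-] (faults so far: 1)
  step 1: ref 6 -> FAULT, frames=[3,6,-] (faults so far: 2)
  step 2: ref 6 -> HIT, frames=[3,6,-] (faults so far: 2)
  step 3: ref 1 -> FAULT, frames=[3,6,1] (faults so far: 3)
  step 4: ref 2 -> FAULT, evict 3, frames=[2,6,1] (faults so far: 4)
  step 5: ref 2 -> HIT, frames=[2,6,1] (faults so far: 4)
  step 6: ref 2 -> HIT, frames=[2,6,1] (faults so far: 4)
  step 7: ref 2 -> HIT, frames=[2,6,1] (faults so far: 4)
  step 8: ref 2 -> HIT, frames=[2,6,1] (faults so far: 4)
  step 9: ref 6 -> HIT, frames=[2,6,1] (faults so far: 4)
  step 10: ref 1 -> HIT, frames=[2,6,1] (faults so far: 4)
  step 11: ref 5 -> FAULT, evict 2, frames=[5,6,1] (faults so far: 5)
  step 12: ref 4 -> FAULT, evict 6, frames=[5,4,1] (faults so far: 6)
  step 13: ref 6 -> FAULT, evict 1, frames=[5,4,6] (faults so far: 7)
  step 14: ref 3 -> FAULT, evict 5, frames=[3,4,6] (faults so far: 8)
  step 15: ref 4 -> HIT, frames=[3,4,6] (faults so far: 8)
  LRU total faults: 8
--- Optimal ---
  step 0: ref 3 -> FAULT, frames=[3,-,-] (faults so far: 1)
  step 1: ref 6 -> FAULT, frames=[3,6,-] (faults so far: 2)
  step 2: ref 6 -> HIT, frames=[3,6,-] (faults so far: 2)
  step 3: ref 1 -> FAULT, frames=[3,6,1] (faults so far: 3)
  step 4: ref 2 -> FAULT, evict 3, frames=[2,6,1] (faults so far: 4)
  step 5: ref 2 -> HIT, frames=[2,6,1] (faults so far: 4)
  step 6: ref 2 -> HIT, frames=[2,6,1] (faults so far: 4)
  step 7: ref 2 -> HIT, frames=[2,6,1] (faults so far: 4)
  step 8: ref 2 -> HIT, frames=[2,6,1] (faults so far: 4)
  step 9: ref 6 -> HIT, frames=[2,6,1] (faults so far: 4)
  step 10: ref 1 -> HIT, frames=[2,6,1] (faults so far: 4)
  step 11: ref 5 -> FAULT, evict 1, frames=[2,6,5] (faults so far: 5)
  step 12: ref 4 -> FAULT, evict 2, frames=[4,6,5] (faults so far: 6)
  step 13: ref 6 -> HIT, frames=[4,6,5] (faults so far: 6)
  step 14: ref 3 -> FAULT, evict 5, frames=[4,6,3] (faults so far: 7)
  step 15: ref 4 -> HIT, frames=[4,6,3] (faults so far: 7)
  Optimal total faults: 7

Answer: 8 8 7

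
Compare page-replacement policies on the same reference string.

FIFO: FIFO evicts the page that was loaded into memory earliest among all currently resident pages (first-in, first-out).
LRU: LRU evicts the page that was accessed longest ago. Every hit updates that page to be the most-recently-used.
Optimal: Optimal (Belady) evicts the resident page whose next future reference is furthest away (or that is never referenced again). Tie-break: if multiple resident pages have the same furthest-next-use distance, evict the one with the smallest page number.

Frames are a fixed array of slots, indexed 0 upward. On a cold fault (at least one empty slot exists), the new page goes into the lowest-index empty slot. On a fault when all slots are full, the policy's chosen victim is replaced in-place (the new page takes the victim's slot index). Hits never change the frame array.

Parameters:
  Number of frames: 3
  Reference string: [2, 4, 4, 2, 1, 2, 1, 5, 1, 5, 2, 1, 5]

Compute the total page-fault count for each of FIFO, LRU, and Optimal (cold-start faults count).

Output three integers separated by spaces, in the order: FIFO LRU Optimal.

Answer: 5 4 4

Derivation:
--- FIFO ---
  step 0: ref 2 -> FAULT, frames=[2,-,-] (faults so far: 1)
  step 1: ref 4 -> FAULT, frames=[2,4,-] (faults so far: 2)
  step 2: ref 4 -> HIT, frames=[2,4,-] (faults so far: 2)
  step 3: ref 2 -> HIT, frames=[2,4,-] (faults so far: 2)
  step 4: ref 1 -> FAULT, frames=[2,4,1] (faults so far: 3)
  step 5: ref 2 -> HIT, frames=[2,4,1] (faults so far: 3)
  step 6: ref 1 -> HIT, frames=[2,4,1] (faults so far: 3)
  step 7: ref 5 -> FAULT, evict 2, frames=[5,4,1] (faults so far: 4)
  step 8: ref 1 -> HIT, frames=[5,4,1] (faults so far: 4)
  step 9: ref 5 -> HIT, frames=[5,4,1] (faults so far: 4)
  step 10: ref 2 -> FAULT, evict 4, frames=[5,2,1] (faults so far: 5)
  step 11: ref 1 -> HIT, frames=[5,2,1] (faults so far: 5)
  step 12: ref 5 -> HIT, frames=[5,2,1] (faults so far: 5)
  FIFO total faults: 5
--- LRU ---
  step 0: ref 2 -> FAULT, frames=[2,-,-] (faults so far: 1)
  step 1: ref 4 -> FAULT, frames=[2,4,-] (faults so far: 2)
  step 2: ref 4 -> HIT, frames=[2,4,-] (faults so far: 2)
  step 3: ref 2 -> HIT, frames=[2,4,-] (faults so far: 2)
  step 4: ref 1 -> FAULT, frames=[2,4,1] (faults so far: 3)
  step 5: ref 2 -> HIT, frames=[2,4,1] (faults so far: 3)
  step 6: ref 1 -> HIT, frames=[2,4,1] (faults so far: 3)
  step 7: ref 5 -> FAULT, evict 4, frames=[2,5,1] (faults so far: 4)
  step 8: ref 1 -> HIT, frames=[2,5,1] (faults so far: 4)
  step 9: ref 5 -> HIT, frames=[2,5,1] (faults so far: 4)
  step 10: ref 2 -> HIT, frames=[2,5,1] (faults so far: 4)
  step 11: ref 1 -> HIT, frames=[2,5,1] (faults so far: 4)
  step 12: ref 5 -> HIT, frames=[2,5,1] (faults so far: 4)
  LRU total faults: 4
--- Optimal ---
  step 0: ref 2 -> FAULT, frames=[2,-,-] (faults so far: 1)
  step 1: ref 4 -> FAULT, frames=[2,4,-] (faults so far: 2)
  step 2: ref 4 -> HIT, frames=[2,4,-] (faults so far: 2)
  step 3: ref 2 -> HIT, frames=[2,4,-] (faults so far: 2)
  step 4: ref 1 -> FAULT, frames=[2,4,1] (faults so far: 3)
  step 5: ref 2 -> HIT, frames=[2,4,1] (faults so far: 3)
  step 6: ref 1 -> HIT, frames=[2,4,1] (faults so far: 3)
  step 7: ref 5 -> FAULT, evict 4, frames=[2,5,1] (faults so far: 4)
  step 8: ref 1 -> HIT, frames=[2,5,1] (faults so far: 4)
  step 9: ref 5 -> HIT, frames=[2,5,1] (faults so far: 4)
  step 10: ref 2 -> HIT, frames=[2,5,1] (faults so far: 4)
  step 11: ref 1 -> HIT, frames=[2,5,1] (faults so far: 4)
  step 12: ref 5 -> HIT, frames=[2,5,1] (faults so far: 4)
  Optimal total faults: 4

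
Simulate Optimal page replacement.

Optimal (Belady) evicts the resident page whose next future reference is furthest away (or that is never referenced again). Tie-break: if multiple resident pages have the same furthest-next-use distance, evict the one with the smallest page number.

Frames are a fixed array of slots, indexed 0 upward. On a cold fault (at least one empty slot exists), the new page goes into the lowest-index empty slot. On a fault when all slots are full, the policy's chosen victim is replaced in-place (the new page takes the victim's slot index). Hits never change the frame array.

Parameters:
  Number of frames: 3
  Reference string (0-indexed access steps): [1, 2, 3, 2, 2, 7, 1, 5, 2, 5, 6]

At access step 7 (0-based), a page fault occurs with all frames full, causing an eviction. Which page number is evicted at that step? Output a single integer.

Step 0: ref 1 -> FAULT, frames=[1,-,-]
Step 1: ref 2 -> FAULT, frames=[1,2,-]
Step 2: ref 3 -> FAULT, frames=[1,2,3]
Step 3: ref 2 -> HIT, frames=[1,2,3]
Step 4: ref 2 -> HIT, frames=[1,2,3]
Step 5: ref 7 -> FAULT, evict 3, frames=[1,2,7]
Step 6: ref 1 -> HIT, frames=[1,2,7]
Step 7: ref 5 -> FAULT, evict 1, frames=[5,2,7]
At step 7: evicted page 1

Answer: 1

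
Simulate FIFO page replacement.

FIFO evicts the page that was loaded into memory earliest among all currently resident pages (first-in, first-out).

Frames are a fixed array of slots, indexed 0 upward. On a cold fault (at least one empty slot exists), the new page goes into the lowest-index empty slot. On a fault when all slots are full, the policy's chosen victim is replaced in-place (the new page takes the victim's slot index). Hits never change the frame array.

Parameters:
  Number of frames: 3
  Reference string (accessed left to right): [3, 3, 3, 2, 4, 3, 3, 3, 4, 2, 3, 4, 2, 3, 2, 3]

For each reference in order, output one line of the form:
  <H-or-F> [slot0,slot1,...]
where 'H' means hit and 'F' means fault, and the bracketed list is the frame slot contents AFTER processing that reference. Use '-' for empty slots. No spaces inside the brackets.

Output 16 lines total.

F [3,-,-]
H [3,-,-]
H [3,-,-]
F [3,2,-]
F [3,2,4]
H [3,2,4]
H [3,2,4]
H [3,2,4]
H [3,2,4]
H [3,2,4]
H [3,2,4]
H [3,2,4]
H [3,2,4]
H [3,2,4]
H [3,2,4]
H [3,2,4]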